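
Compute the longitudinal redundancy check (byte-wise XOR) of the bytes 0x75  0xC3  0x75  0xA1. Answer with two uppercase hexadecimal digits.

62

XOR the bytes together:
  start with 0x75
  0x75 ⊕ 0xC3 = 0xB6
  0xB6 ⊕ 0x75 = 0xC3
  0xC3 ⊕ 0xA1 = 0x62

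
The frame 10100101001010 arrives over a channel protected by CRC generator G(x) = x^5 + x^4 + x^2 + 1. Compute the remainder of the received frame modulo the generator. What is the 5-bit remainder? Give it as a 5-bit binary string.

00000

Modulo-2 division of 10100101001010 by 110101:
  pos 0: 101001 XOR 110101 = 011100
  pos 1: 111000 XOR 110101 = 001101
  pos 3: 110110 XOR 110101 = 000011
  pos 7: 110101 XOR 110101 = 000000
Remainder = 00000 (zero — the frame passes the CRC check).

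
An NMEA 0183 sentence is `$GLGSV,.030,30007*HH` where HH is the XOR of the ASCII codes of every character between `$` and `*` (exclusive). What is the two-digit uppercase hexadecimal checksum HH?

60

XOR the ASCII codes of the payload characters:
  'G' = 0x47 → acc = 0x47
  'L' = 0x4C → acc = 0x0B
  'G' = 0x47 → acc = 0x4C
  'S' = 0x53 → acc = 0x1F
  'V' = 0x56 → acc = 0x49
  ',' = 0x2C → acc = 0x65
  '.' = 0x2E → acc = 0x4B
  '0' = 0x30 → acc = 0x7B
  '3' = 0x33 → acc = 0x48
  '0' = 0x30 → acc = 0x78
  ',' = 0x2C → acc = 0x54
  '3' = 0x33 → acc = 0x67
  '0' = 0x30 → acc = 0x57
  '0' = 0x30 → acc = 0x67
  '0' = 0x30 → acc = 0x57
  '7' = 0x37 → acc = 0x60
Checksum = 0x60.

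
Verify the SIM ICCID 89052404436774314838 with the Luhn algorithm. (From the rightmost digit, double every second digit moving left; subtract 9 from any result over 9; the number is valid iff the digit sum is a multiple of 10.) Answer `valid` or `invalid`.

From the right, keep odd positions and double even positions (subtract 9 from any doubled value over 9):
  doubled (positions 2,4,...): 6 8 6 5 3 8 0 4 0 7 → sum 47
  kept (positions 1,3,...): 8 8 1 4 7 3 4 4 5 9 → sum 53
Total = 100.
100 mod 10 = 0, so the number is valid.

valid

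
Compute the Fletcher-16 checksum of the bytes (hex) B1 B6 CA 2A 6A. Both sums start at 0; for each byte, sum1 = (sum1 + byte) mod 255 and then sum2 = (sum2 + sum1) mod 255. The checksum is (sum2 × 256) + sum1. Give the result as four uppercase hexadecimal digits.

72C7

Running sums (mod 255):
  after byte 0 (B1): sum1=177, sum2=177
  after byte 1 (B6): sum1=104, sum2=26
  after byte 2 (CA): sum1=51, sum2=77
  after byte 3 (2A): sum1=93, sum2=170
  after byte 4 (6A): sum1=199, sum2=114
Checksum = sum2·256 + sum1 = 114·256 + 199 = 29383 = 0x72C7.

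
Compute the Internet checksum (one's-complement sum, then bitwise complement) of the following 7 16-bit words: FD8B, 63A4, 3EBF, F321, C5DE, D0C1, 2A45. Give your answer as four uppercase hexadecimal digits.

AC08

One's-complement addition (fold any carry out of bit 15 back into bit 0):
  0xFD8B + 0x63A4 = 0x1612F → wrap carry → 0x6130
  0x6130 + 0x3EBF = 0x09FEF
  0x9FEF + 0xF321 = 0x19310 → wrap carry → 0x9311
  0x9311 + 0xC5DE = 0x158EF → wrap carry → 0x58F0
  0x58F0 + 0xD0C1 = 0x129B1 → wrap carry → 0x29B2
  0x29B2 + 0x2A45 = 0x053F7
One's-complement sum = 0x53F7.
Checksum = ~0x53F7 & 0xFFFF = 0xAC08.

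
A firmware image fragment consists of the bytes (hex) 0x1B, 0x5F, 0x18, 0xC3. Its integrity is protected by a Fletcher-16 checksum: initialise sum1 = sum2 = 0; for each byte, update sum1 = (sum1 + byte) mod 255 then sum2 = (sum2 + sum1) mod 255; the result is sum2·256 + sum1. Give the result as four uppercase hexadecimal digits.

7E56

Running sums (mod 255):
  after byte 0 (0x1B): sum1=27, sum2=27
  after byte 1 (0x5F): sum1=122, sum2=149
  after byte 2 (0x18): sum1=146, sum2=40
  after byte 3 (0xC3): sum1=86, sum2=126
Checksum = sum2·256 + sum1 = 126·256 + 86 = 32342 = 0x7E56.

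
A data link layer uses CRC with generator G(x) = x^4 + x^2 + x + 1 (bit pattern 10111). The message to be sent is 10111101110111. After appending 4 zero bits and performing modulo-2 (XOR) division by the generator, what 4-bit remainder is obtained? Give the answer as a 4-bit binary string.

0010

Append 4 zeros: 101111011101110000. Divide by 10111 (XOR where the leading bit is 1):
  pos 0: 10111 XOR 10111 = 00000
  pos 5: 10111 XOR 10111 = 00000
  pos 11: 11100 XOR 10111 = 01011
  pos 12: 10110 XOR 10111 = 00001
Remainder (last 4 bits) = 0010. This is the CRC / FCS.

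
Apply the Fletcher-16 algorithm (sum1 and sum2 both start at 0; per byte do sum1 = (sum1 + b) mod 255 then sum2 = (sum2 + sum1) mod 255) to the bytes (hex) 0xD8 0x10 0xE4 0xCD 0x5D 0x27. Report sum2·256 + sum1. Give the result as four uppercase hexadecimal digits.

Running sums (mod 255):
  after byte 0 (0xD8): sum1=216, sum2=216
  after byte 1 (0x10): sum1=232, sum2=193
  after byte 2 (0xE4): sum1=205, sum2=143
  after byte 3 (0xCD): sum1=155, sum2=43
  after byte 4 (0x5D): sum1=248, sum2=36
  after byte 5 (0x27): sum1=32, sum2=68
Checksum = sum2·256 + sum1 = 68·256 + 32 = 17440 = 0x4420.

4420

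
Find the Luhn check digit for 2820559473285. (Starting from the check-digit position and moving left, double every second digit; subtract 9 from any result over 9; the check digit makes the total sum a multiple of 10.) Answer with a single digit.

Partial digits right→left: 5 8 2 3 7 4 9 5 5 0 2 8 2
Double every second digit counting from the check-digit position (so the 1st, 3rd, 5th, ... of the partial from the right).
  doubled (with −9 where >9): 1 4 5 9 1 4 4 → sum 28
  kept as-is: 8 3 4 5 0 8 → sum 28
Total = 28 + 28 = 56.
Check digit = (10 − (56 mod 10)) mod 10 = 4.

4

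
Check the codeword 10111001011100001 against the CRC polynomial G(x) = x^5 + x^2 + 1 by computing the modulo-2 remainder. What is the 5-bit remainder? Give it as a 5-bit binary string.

10100

Modulo-2 division of 10111001011100001 by 100101:
  pos 0: 101110 XOR 100101 = 001011
  pos 2: 101101 XOR 100101 = 001000
  pos 4: 100001 XOR 100101 = 000100
  pos 7: 100110 XOR 100101 = 000011
  pos 11: 110001 XOR 100101 = 010100
Remainder = 10100 (nonzero — an error is detected).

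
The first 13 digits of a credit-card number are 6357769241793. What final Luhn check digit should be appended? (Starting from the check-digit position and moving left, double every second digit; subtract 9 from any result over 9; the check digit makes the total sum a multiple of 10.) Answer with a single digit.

5

Partial digits right→left: 3 9 7 1 4 2 9 6 7 7 5 3 6
Double every second digit counting from the check-digit position (so the 1st, 3rd, 5th, ... of the partial from the right).
  doubled (with −9 where >9): 6 5 8 9 5 1 3 → sum 37
  kept as-is: 9 1 2 6 7 3 → sum 28
Total = 37 + 28 = 65.
Check digit = (10 − (65 mod 10)) mod 10 = 5.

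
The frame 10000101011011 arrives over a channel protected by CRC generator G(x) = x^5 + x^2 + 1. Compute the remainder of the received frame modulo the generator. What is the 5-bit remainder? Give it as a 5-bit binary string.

00000

Modulo-2 division of 10000101011011 by 100101:
  pos 0: 100001 XOR 100101 = 000100
  pos 3: 100010 XOR 100101 = 000111
  pos 6: 111110 XOR 100101 = 011011
  pos 7: 110111 XOR 100101 = 010010
  pos 8: 100101 XOR 100101 = 000000
Remainder = 00000 (zero — the frame passes the CRC check).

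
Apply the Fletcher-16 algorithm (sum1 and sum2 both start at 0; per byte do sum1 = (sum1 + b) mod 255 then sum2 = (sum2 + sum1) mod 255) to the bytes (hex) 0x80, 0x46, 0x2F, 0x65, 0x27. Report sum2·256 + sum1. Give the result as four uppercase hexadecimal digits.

Running sums (mod 255):
  after byte 0 (0x80): sum1=128, sum2=128
  after byte 1 (0x46): sum1=198, sum2=71
  after byte 2 (0x2F): sum1=245, sum2=61
  after byte 3 (0x65): sum1=91, sum2=152
  after byte 4 (0x27): sum1=130, sum2=27
Checksum = sum2·256 + sum1 = 27·256 + 130 = 7042 = 0x1B82.

1B82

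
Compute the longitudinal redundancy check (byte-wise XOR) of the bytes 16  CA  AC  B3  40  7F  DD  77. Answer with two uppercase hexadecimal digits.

XOR the bytes together:
  start with 0x16
  0x16 ⊕ 0xCA = 0xDC
  0xDC ⊕ 0xAC = 0x70
  0x70 ⊕ 0xB3 = 0xC3
  0xC3 ⊕ 0x40 = 0x83
  0x83 ⊕ 0x7F = 0xFC
  0xFC ⊕ 0xDD = 0x21
  0x21 ⊕ 0x77 = 0x56

56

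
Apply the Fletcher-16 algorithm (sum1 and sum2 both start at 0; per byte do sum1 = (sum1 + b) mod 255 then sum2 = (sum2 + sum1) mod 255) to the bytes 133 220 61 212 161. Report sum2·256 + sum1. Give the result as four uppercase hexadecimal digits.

Running sums (mod 255):
  after byte 0 (133): sum1=133, sum2=133
  after byte 1 (220): sum1=98, sum2=231
  after byte 2 (61): sum1=159, sum2=135
  after byte 3 (212): sum1=116, sum2=251
  after byte 4 (161): sum1=22, sum2=18
Checksum = sum2·256 + sum1 = 18·256 + 22 = 4630 = 0x1216.

1216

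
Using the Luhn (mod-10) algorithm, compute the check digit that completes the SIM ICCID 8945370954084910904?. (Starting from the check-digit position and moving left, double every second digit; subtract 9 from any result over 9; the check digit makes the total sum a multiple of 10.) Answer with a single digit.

0

Partial digits right→left: 4 0 9 0 1 9 4 8 0 4 5 9 0 7 3 5 4 9 8
Double every second digit counting from the check-digit position (so the 1st, 3rd, 5th, ... of the partial from the right).
  doubled (with −9 where >9): 8 9 2 8 0 1 0 6 8 7 → sum 49
  kept as-is: 0 0 9 8 4 9 7 5 9 → sum 51
Total = 49 + 51 = 100.
Check digit = (10 − (100 mod 10)) mod 10 = 0.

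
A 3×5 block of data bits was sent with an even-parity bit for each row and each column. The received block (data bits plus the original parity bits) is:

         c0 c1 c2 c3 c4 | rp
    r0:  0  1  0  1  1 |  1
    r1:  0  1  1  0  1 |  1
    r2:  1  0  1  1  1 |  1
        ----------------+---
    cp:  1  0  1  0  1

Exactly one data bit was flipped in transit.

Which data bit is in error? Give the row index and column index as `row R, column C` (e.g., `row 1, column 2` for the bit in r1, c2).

Recompute each row's even parity and compare to rp:
  r0: data parity 1, sent rp 1 → ok
  r1: data parity 1, sent rp 1 → ok
  r2: data parity 0, sent rp 1 → mismatch
Recompute each column's even parity and compare to cp:
  c0: data parity 1, sent cp 1 → ok
  c1: data parity 0, sent cp 0 → ok
  c2: data parity 0, sent cp 1 → mismatch
  c3: data parity 0, sent cp 0 → ok
  c4: data parity 1, sent cp 1 → ok
Exactly one row (r2) and one column (c2) fail → the flipped bit is at their intersection.

row 2, column 2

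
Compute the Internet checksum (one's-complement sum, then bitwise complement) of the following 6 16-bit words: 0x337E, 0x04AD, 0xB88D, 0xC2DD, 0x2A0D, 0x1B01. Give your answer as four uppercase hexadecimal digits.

075B

One's-complement addition (fold any carry out of bit 15 back into bit 0):
  0x337E + 0x04AD = 0x0382B
  0x382B + 0xB88D = 0x0F0B8
  0xF0B8 + 0xC2DD = 0x1B395 → wrap carry → 0xB396
  0xB396 + 0x2A0D = 0x0DDA3
  0xDDA3 + 0x1B01 = 0x0F8A4
One's-complement sum = 0xF8A4.
Checksum = ~0xF8A4 & 0xFFFF = 0x075B.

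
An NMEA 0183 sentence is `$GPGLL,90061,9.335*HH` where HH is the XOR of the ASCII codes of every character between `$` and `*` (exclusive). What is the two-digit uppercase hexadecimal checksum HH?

XOR the ASCII codes of the payload characters:
  'G' = 0x47 → acc = 0x47
  'P' = 0x50 → acc = 0x17
  'G' = 0x47 → acc = 0x50
  'L' = 0x4C → acc = 0x1C
  'L' = 0x4C → acc = 0x50
  ',' = 0x2C → acc = 0x7C
  '9' = 0x39 → acc = 0x45
  '0' = 0x30 → acc = 0x75
  '0' = 0x30 → acc = 0x45
  '6' = 0x36 → acc = 0x73
  '1' = 0x31 → acc = 0x42
  ',' = 0x2C → acc = 0x6E
  '9' = 0x39 → acc = 0x57
  '.' = 0x2E → acc = 0x79
  '3' = 0x33 → acc = 0x4A
  '3' = 0x33 → acc = 0x79
  '5' = 0x35 → acc = 0x4C
Checksum = 0x4C.

4C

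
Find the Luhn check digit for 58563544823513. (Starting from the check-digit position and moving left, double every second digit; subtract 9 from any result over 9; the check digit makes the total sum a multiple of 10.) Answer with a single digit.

Partial digits right→left: 3 1 5 3 2 8 4 4 5 3 6 5 8 5
Double every second digit counting from the check-digit position (so the 1st, 3rd, 5th, ... of the partial from the right).
  doubled (with −9 where >9): 6 1 4 8 1 3 7 → sum 30
  kept as-is: 1 3 8 4 3 5 5 → sum 29
Total = 30 + 29 = 59.
Check digit = (10 − (59 mod 10)) mod 10 = 1.

1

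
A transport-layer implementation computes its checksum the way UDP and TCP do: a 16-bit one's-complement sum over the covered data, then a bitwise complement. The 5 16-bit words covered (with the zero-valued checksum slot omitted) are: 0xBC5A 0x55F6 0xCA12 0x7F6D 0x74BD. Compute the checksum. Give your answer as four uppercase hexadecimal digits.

2F71

One's-complement addition (fold any carry out of bit 15 back into bit 0):
  0xBC5A + 0x55F6 = 0x11250 → wrap carry → 0x1251
  0x1251 + 0xCA12 = 0x0DC63
  0xDC63 + 0x7F6D = 0x15BD0 → wrap carry → 0x5BD1
  0x5BD1 + 0x74BD = 0x0D08E
One's-complement sum = 0xD08E.
Checksum = ~0xD08E & 0xFFFF = 0x2F71.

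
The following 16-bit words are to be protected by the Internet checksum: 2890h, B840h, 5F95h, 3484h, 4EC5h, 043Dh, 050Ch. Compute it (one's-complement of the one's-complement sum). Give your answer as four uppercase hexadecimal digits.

3307

One's-complement addition (fold any carry out of bit 15 back into bit 0):
  0x2890 + 0xB840 = 0x0E0D0
  0xE0D0 + 0x5F95 = 0x14065 → wrap carry → 0x4066
  0x4066 + 0x3484 = 0x074EA
  0x74EA + 0x4EC5 = 0x0C3AF
  0xC3AF + 0x043D = 0x0C7EC
  0xC7EC + 0x050C = 0x0CCF8
One's-complement sum = 0xCCF8.
Checksum = ~0xCCF8 & 0xFFFF = 0x3307.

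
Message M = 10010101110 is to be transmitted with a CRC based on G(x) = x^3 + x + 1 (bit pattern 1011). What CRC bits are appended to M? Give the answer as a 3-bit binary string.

Append 3 zeros: 10010101110000. Divide by 1011 (XOR where the leading bit is 1):
  pos 0: 1001 XOR 1011 = 0010
  pos 2: 1001 XOR 1011 = 0010
  pos 4: 1001 XOR 1011 = 0010
  pos 6: 1011 XOR 1011 = 0000
Remainder (last 3 bits) = 000. This is the CRC / FCS.

000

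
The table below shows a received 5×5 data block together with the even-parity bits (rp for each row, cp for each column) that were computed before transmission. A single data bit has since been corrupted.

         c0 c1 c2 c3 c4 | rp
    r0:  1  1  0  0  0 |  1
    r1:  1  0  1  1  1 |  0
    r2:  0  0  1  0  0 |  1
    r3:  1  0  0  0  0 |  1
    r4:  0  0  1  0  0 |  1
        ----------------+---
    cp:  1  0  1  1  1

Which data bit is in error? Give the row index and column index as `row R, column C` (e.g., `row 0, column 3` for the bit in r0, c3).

Recompute each row's even parity and compare to rp:
  r0: data parity 0, sent rp 1 → mismatch
  r1: data parity 0, sent rp 0 → ok
  r2: data parity 1, sent rp 1 → ok
  r3: data parity 1, sent rp 1 → ok
  r4: data parity 1, sent rp 1 → ok
Recompute each column's even parity and compare to cp:
  c0: data parity 1, sent cp 1 → ok
  c1: data parity 1, sent cp 0 → mismatch
  c2: data parity 1, sent cp 1 → ok
  c3: data parity 1, sent cp 1 → ok
  c4: data parity 1, sent cp 1 → ok
Exactly one row (r0) and one column (c1) fail → the flipped bit is at their intersection.

row 0, column 1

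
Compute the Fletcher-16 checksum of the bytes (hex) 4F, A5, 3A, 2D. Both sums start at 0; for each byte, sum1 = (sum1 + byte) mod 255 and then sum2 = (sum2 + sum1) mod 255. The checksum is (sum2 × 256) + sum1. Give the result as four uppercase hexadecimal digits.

Running sums (mod 255):
  after byte 0 (4F): sum1=79, sum2=79
  after byte 1 (A5): sum1=244, sum2=68
  after byte 2 (3A): sum1=47, sum2=115
  after byte 3 (2D): sum1=92, sum2=207
Checksum = sum2·256 + sum1 = 207·256 + 92 = 53084 = 0xCF5C.

CF5C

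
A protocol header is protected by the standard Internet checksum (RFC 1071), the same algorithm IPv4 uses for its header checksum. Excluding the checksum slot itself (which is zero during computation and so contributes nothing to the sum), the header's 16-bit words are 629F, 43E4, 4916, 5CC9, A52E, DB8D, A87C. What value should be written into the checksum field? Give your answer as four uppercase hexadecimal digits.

One's-complement addition (fold any carry out of bit 15 back into bit 0):
  0x629F + 0x43E4 = 0x0A683
  0xA683 + 0x4916 = 0x0EF99
  0xEF99 + 0x5CC9 = 0x14C62 → wrap carry → 0x4C63
  0x4C63 + 0xA52E = 0x0F191
  0xF191 + 0xDB8D = 0x1CD1E → wrap carry → 0xCD1F
  0xCD1F + 0xA87C = 0x1759B → wrap carry → 0x759C
One's-complement sum = 0x759C.
Checksum = ~0x759C & 0xFFFF = 0x8A63.

8A63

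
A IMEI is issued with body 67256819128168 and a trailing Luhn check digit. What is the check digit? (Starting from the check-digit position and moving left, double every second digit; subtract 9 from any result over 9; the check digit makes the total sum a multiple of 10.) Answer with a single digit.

5

Partial digits right→left: 8 6 1 8 2 1 9 1 8 6 5 2 7 6
Double every second digit counting from the check-digit position (so the 1st, 3rd, 5th, ... of the partial from the right).
  doubled (with −9 where >9): 7 2 4 9 7 1 5 → sum 35
  kept as-is: 6 8 1 1 6 2 6 → sum 30
Total = 35 + 30 = 65.
Check digit = (10 − (65 mod 10)) mod 10 = 5.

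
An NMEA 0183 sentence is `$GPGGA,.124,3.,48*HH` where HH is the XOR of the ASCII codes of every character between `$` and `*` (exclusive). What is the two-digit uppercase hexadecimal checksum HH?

XOR the ASCII codes of the payload characters:
  'G' = 0x47 → acc = 0x47
  'P' = 0x50 → acc = 0x17
  'G' = 0x47 → acc = 0x50
  'G' = 0x47 → acc = 0x17
  'A' = 0x41 → acc = 0x56
  ',' = 0x2C → acc = 0x7A
  '.' = 0x2E → acc = 0x54
  '1' = 0x31 → acc = 0x65
  '2' = 0x32 → acc = 0x57
  '4' = 0x34 → acc = 0x63
  ',' = 0x2C → acc = 0x4F
  '3' = 0x33 → acc = 0x7C
  '.' = 0x2E → acc = 0x52
  ',' = 0x2C → acc = 0x7E
  '4' = 0x34 → acc = 0x4A
  '8' = 0x38 → acc = 0x72
Checksum = 0x72.

72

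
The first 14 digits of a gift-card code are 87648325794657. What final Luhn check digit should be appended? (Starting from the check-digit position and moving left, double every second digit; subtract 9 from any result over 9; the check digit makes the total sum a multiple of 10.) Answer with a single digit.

3

Partial digits right→left: 7 5 6 4 9 7 5 2 3 8 4 6 7 8
Double every second digit counting from the check-digit position (so the 1st, 3rd, 5th, ... of the partial from the right).
  doubled (with −9 where >9): 5 3 9 1 6 8 5 → sum 37
  kept as-is: 5 4 7 2 8 6 8 → sum 40
Total = 37 + 40 = 77.
Check digit = (10 − (77 mod 10)) mod 10 = 3.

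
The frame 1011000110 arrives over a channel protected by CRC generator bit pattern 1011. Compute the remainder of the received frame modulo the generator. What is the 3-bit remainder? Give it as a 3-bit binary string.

110

Modulo-2 division of 1011000110 by 1011:
  pos 0: 1011 XOR 1011 = 0000
Remainder = 110 (nonzero — an error is detected).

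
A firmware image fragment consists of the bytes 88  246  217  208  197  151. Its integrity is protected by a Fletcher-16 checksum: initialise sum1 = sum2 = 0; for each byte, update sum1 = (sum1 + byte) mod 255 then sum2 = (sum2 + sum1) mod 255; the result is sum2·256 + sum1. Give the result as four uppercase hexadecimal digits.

E157

Running sums (mod 255):
  after byte 0 (88): sum1=88, sum2=88
  after byte 1 (246): sum1=79, sum2=167
  after byte 2 (217): sum1=41, sum2=208
  after byte 3 (208): sum1=249, sum2=202
  after byte 4 (197): sum1=191, sum2=138
  after byte 5 (151): sum1=87, sum2=225
Checksum = sum2·256 + sum1 = 225·256 + 87 = 57687 = 0xE157.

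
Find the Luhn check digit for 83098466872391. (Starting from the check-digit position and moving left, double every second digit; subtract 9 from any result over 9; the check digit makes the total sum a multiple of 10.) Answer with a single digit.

Partial digits right→left: 1 9 3 2 7 8 6 6 4 8 9 0 3 8
Double every second digit counting from the check-digit position (so the 1st, 3rd, 5th, ... of the partial from the right).
  doubled (with −9 where >9): 2 6 5 3 8 9 6 → sum 39
  kept as-is: 9 2 8 6 8 0 8 → sum 41
Total = 39 + 41 = 80.
Check digit = (10 − (80 mod 10)) mod 10 = 0.

0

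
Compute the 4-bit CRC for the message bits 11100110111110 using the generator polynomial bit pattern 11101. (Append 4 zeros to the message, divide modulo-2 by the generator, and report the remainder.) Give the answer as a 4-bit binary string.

Append 4 zeros: 111001101111100000. Divide by 11101 (XOR where the leading bit is 1):
  pos 0: 11100 XOR 11101 = 00001
  pos 4: 11101 XOR 11101 = 00000
  pos 9: 11110 XOR 11101 = 00011
  pos 12: 11000 XOR 11101 = 00101
Remainder (last 4 bits) = 1010. This is the CRC / FCS.

1010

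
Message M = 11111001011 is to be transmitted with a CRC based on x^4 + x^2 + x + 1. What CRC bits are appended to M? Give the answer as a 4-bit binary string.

Append 4 zeros: 111110010110000. Divide by 10111 (XOR where the leading bit is 1):
  pos 0: 11111 XOR 10111 = 01000
  pos 1: 10000 XOR 10111 = 00111
  pos 3: 11101 XOR 10111 = 01010
  pos 4: 10100 XOR 10111 = 00011
  pos 7: 11110 XOR 10111 = 01001
  pos 8: 10010 XOR 10111 = 00101
  pos 10: 10100 XOR 10111 = 00011
Remainder (last 4 bits) = 0011. This is the CRC / FCS.

0011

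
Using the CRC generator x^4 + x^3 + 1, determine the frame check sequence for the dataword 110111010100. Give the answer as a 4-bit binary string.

1000

Append 4 zeros: 1101110101000000. Divide by 11001 (XOR where the leading bit is 1):
  pos 0: 11011 XOR 11001 = 00010
  pos 3: 10101 XOR 11001 = 01100
  pos 4: 11000 XOR 11001 = 00001
  pos 8: 11000 XOR 11001 = 00001
Remainder (last 4 bits) = 1000. This is the CRC / FCS.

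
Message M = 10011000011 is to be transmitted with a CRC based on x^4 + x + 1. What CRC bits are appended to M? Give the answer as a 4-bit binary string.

0101

Append 4 zeros: 100110000110000. Divide by 10011 (XOR where the leading bit is 1):
  pos 0: 10011 XOR 10011 = 00000
  pos 9: 11000 XOR 10011 = 01011
  pos 10: 10110 XOR 10011 = 00101
Remainder (last 4 bits) = 0101. This is the CRC / FCS.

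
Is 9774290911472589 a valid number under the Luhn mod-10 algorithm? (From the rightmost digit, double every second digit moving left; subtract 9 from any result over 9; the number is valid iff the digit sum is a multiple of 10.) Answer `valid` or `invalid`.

From the right, keep odd positions and double even positions (subtract 9 from any doubled value over 9):
  doubled (positions 2,4,...): 7 4 8 2 0 4 5 9 → sum 39
  kept (positions 1,3,...): 9 5 7 1 9 9 4 7 → sum 51
Total = 90.
90 mod 10 = 0, so the number is valid.

valid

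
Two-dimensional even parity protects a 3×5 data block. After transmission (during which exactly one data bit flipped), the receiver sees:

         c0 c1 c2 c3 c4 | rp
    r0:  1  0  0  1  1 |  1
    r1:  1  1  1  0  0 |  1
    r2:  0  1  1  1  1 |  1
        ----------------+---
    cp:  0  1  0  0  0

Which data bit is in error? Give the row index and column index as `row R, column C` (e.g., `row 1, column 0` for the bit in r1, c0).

Recompute each row's even parity and compare to rp:
  r0: data parity 1, sent rp 1 → ok
  r1: data parity 1, sent rp 1 → ok
  r2: data parity 0, sent rp 1 → mismatch
Recompute each column's even parity and compare to cp:
  c0: data parity 0, sent cp 0 → ok
  c1: data parity 0, sent cp 1 → mismatch
  c2: data parity 0, sent cp 0 → ok
  c3: data parity 0, sent cp 0 → ok
  c4: data parity 0, sent cp 0 → ok
Exactly one row (r2) and one column (c1) fail → the flipped bit is at their intersection.

row 2, column 1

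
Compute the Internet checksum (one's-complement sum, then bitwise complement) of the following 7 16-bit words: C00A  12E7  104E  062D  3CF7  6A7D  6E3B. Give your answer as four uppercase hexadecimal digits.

00E3

One's-complement addition (fold any carry out of bit 15 back into bit 0):
  0xC00A + 0x12E7 = 0x0D2F1
  0xD2F1 + 0x104E = 0x0E33F
  0xE33F + 0x062D = 0x0E96C
  0xE96C + 0x3CF7 = 0x12663 → wrap carry → 0x2664
  0x2664 + 0x6A7D = 0x090E1
  0x90E1 + 0x6E3B = 0x0FF1C
One's-complement sum = 0xFF1C.
Checksum = ~0xFF1C & 0xFFFF = 0x00E3.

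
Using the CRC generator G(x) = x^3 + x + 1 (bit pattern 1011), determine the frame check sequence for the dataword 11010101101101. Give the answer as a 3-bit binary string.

Append 3 zeros: 11010101101101000. Divide by 1011 (XOR where the leading bit is 1):
  pos 0: 1101 XOR 1011 = 0110
  pos 1: 1100 XOR 1011 = 0111
  pos 2: 1111 XOR 1011 = 0100
  pos 3: 1000 XOR 1011 = 0011
  pos 5: 1111 XOR 1011 = 0100
  pos 6: 1000 XOR 1011 = 0011
  pos 8: 1111 XOR 1011 = 0100
  pos 9: 1000 XOR 1011 = 0011
  pos 11: 1110 XOR 1011 = 0101
  pos 12: 1010 XOR 1011 = 0001
Remainder (last 3 bits) = 010. This is the CRC / FCS.

010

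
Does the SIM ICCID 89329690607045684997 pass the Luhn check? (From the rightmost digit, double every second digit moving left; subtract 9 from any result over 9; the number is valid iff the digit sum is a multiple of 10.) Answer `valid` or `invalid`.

From the right, keep odd positions and double even positions (subtract 9 from any doubled value over 9):
  doubled (positions 2,4,...): 9 8 3 8 5 3 9 9 6 7 → sum 67
  kept (positions 1,3,...): 7 9 8 5 0 0 0 6 2 9 → sum 46
Total = 113.
113 mod 10 = 3, so the number is invalid.

invalid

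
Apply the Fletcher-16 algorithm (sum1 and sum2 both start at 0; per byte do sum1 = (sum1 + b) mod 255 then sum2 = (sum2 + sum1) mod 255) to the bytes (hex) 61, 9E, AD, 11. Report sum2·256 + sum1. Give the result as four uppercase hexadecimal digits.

CDBE

Running sums (mod 255):
  after byte 0 (61): sum1=97, sum2=97
  after byte 1 (9E): sum1=0, sum2=97
  after byte 2 (AD): sum1=173, sum2=15
  after byte 3 (11): sum1=190, sum2=205
Checksum = sum2·256 + sum1 = 205·256 + 190 = 52670 = 0xCDBE.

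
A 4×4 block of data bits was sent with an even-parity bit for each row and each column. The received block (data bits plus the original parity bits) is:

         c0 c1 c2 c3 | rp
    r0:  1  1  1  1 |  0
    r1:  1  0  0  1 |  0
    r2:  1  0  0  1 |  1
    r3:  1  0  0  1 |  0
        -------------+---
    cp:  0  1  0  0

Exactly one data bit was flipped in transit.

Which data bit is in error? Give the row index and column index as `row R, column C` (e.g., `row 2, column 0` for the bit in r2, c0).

row 2, column 2

Recompute each row's even parity and compare to rp:
  r0: data parity 0, sent rp 0 → ok
  r1: data parity 0, sent rp 0 → ok
  r2: data parity 0, sent rp 1 → mismatch
  r3: data parity 0, sent rp 0 → ok
Recompute each column's even parity and compare to cp:
  c0: data parity 0, sent cp 0 → ok
  c1: data parity 1, sent cp 1 → ok
  c2: data parity 1, sent cp 0 → mismatch
  c3: data parity 0, sent cp 0 → ok
Exactly one row (r2) and one column (c2) fail → the flipped bit is at their intersection.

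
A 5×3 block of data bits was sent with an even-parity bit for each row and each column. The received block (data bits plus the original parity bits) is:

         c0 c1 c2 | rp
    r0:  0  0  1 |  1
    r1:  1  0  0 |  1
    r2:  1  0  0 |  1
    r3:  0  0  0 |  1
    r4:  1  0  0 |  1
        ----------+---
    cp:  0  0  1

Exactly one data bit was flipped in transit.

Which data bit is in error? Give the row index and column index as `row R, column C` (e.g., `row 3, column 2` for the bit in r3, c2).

row 3, column 0

Recompute each row's even parity and compare to rp:
  r0: data parity 1, sent rp 1 → ok
  r1: data parity 1, sent rp 1 → ok
  r2: data parity 1, sent rp 1 → ok
  r3: data parity 0, sent rp 1 → mismatch
  r4: data parity 1, sent rp 1 → ok
Recompute each column's even parity and compare to cp:
  c0: data parity 1, sent cp 0 → mismatch
  c1: data parity 0, sent cp 0 → ok
  c2: data parity 1, sent cp 1 → ok
Exactly one row (r3) and one column (c0) fail → the flipped bit is at their intersection.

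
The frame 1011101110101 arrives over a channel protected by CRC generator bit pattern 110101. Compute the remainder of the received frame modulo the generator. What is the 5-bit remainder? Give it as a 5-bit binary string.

Modulo-2 division of 1011101110101 by 110101:
  pos 0: 101110 XOR 110101 = 011011
  pos 1: 110111 XOR 110101 = 000010
  pos 5: 101101 XOR 110101 = 011000
  pos 6: 110000 XOR 110101 = 000101
Remainder = 01011 (nonzero — an error is detected).

01011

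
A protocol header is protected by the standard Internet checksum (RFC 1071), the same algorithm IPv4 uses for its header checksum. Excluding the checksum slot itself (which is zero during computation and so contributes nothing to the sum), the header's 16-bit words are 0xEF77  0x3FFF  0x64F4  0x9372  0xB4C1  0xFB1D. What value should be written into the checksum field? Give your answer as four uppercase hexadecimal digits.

2842

One's-complement addition (fold any carry out of bit 15 back into bit 0):
  0xEF77 + 0x3FFF = 0x12F76 → wrap carry → 0x2F77
  0x2F77 + 0x64F4 = 0x0946B
  0x946B + 0x9372 = 0x127DD → wrap carry → 0x27DE
  0x27DE + 0xB4C1 = 0x0DC9F
  0xDC9F + 0xFB1D = 0x1D7BC → wrap carry → 0xD7BD
One's-complement sum = 0xD7BD.
Checksum = ~0xD7BD & 0xFFFF = 0x2842.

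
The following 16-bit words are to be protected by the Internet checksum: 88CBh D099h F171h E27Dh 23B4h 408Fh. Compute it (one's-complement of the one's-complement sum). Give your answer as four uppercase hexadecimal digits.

One's-complement addition (fold any carry out of bit 15 back into bit 0):
  0x88CB + 0xD099 = 0x15964 → wrap carry → 0x5965
  0x5965 + 0xF171 = 0x14AD6 → wrap carry → 0x4AD7
  0x4AD7 + 0xE27D = 0x12D54 → wrap carry → 0x2D55
  0x2D55 + 0x23B4 = 0x05109
  0x5109 + 0x408F = 0x09198
One's-complement sum = 0x9198.
Checksum = ~0x9198 & 0xFFFF = 0x6E67.

6E67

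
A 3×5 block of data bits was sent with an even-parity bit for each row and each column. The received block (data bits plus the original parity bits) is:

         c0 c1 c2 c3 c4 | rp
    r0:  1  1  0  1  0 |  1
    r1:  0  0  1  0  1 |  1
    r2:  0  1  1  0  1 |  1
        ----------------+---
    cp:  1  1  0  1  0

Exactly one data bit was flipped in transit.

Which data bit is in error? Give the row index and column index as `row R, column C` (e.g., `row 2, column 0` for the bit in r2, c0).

Recompute each row's even parity and compare to rp:
  r0: data parity 1, sent rp 1 → ok
  r1: data parity 0, sent rp 1 → mismatch
  r2: data parity 1, sent rp 1 → ok
Recompute each column's even parity and compare to cp:
  c0: data parity 1, sent cp 1 → ok
  c1: data parity 0, sent cp 1 → mismatch
  c2: data parity 0, sent cp 0 → ok
  c3: data parity 1, sent cp 1 → ok
  c4: data parity 0, sent cp 0 → ok
Exactly one row (r1) and one column (c1) fail → the flipped bit is at their intersection.

row 1, column 1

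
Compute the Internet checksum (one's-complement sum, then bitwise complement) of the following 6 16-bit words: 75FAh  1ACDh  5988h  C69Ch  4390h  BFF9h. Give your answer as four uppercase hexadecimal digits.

4B89

One's-complement addition (fold any carry out of bit 15 back into bit 0):
  0x75FA + 0x1ACD = 0x090C7
  0x90C7 + 0x5988 = 0x0EA4F
  0xEA4F + 0xC69C = 0x1B0EB → wrap carry → 0xB0EC
  0xB0EC + 0x4390 = 0x0F47C
  0xF47C + 0xBFF9 = 0x1B475 → wrap carry → 0xB476
One's-complement sum = 0xB476.
Checksum = ~0xB476 & 0xFFFF = 0x4B89.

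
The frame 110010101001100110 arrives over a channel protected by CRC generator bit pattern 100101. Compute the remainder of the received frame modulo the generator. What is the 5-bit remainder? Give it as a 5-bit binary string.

00000

Modulo-2 division of 110010101001100110 by 100101:
  pos 0: 110010 XOR 100101 = 010111
  pos 1: 101111 XOR 100101 = 001010
  pos 3: 101001 XOR 100101 = 001100
  pos 5: 110000 XOR 100101 = 010101
  pos 6: 101011 XOR 100101 = 001110
  pos 8: 111010 XOR 100101 = 011111
  pos 9: 111110 XOR 100101 = 011011
  pos 10: 110111 XOR 100101 = 010010
  pos 11: 100101 XOR 100101 = 000000
Remainder = 00000 (zero — the frame passes the CRC check).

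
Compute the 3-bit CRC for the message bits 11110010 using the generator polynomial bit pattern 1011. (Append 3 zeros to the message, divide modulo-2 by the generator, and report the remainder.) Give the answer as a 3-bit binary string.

010

Append 3 zeros: 11110010000. Divide by 1011 (XOR where the leading bit is 1):
  pos 0: 1111 XOR 1011 = 0100
  pos 1: 1000 XOR 1011 = 0011
  pos 3: 1101 XOR 1011 = 0110
  pos 4: 1100 XOR 1011 = 0111
  pos 5: 1110 XOR 1011 = 0101
  pos 6: 1010 XOR 1011 = 0001
Remainder (last 3 bits) = 010. This is the CRC / FCS.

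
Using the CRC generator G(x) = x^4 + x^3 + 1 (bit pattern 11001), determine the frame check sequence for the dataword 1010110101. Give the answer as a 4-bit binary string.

0110

Append 4 zeros: 10101101010000. Divide by 11001 (XOR where the leading bit is 1):
  pos 0: 10101 XOR 11001 = 01100
  pos 1: 11001 XOR 11001 = 00000
  pos 7: 10100 XOR 11001 = 01101
  pos 8: 11010 XOR 11001 = 00011
Remainder (last 4 bits) = 0110. This is the CRC / FCS.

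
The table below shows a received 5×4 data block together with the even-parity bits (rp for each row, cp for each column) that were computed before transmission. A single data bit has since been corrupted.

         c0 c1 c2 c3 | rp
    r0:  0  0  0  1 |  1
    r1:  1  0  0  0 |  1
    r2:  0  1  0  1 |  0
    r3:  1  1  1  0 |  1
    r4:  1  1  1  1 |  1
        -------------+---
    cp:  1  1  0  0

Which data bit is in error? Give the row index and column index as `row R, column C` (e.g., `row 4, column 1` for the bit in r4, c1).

row 4, column 3

Recompute each row's even parity and compare to rp:
  r0: data parity 1, sent rp 1 → ok
  r1: data parity 1, sent rp 1 → ok
  r2: data parity 0, sent rp 0 → ok
  r3: data parity 1, sent rp 1 → ok
  r4: data parity 0, sent rp 1 → mismatch
Recompute each column's even parity and compare to cp:
  c0: data parity 1, sent cp 1 → ok
  c1: data parity 1, sent cp 1 → ok
  c2: data parity 0, sent cp 0 → ok
  c3: data parity 1, sent cp 0 → mismatch
Exactly one row (r4) and one column (c3) fail → the flipped bit is at their intersection.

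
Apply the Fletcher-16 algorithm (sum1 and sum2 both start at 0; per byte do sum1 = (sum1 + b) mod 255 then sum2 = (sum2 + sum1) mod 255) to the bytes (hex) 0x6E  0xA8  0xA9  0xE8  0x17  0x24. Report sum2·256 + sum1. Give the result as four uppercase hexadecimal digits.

Running sums (mod 255):
  after byte 0 (0x6E): sum1=110, sum2=110
  after byte 1 (0xA8): sum1=23, sum2=133
  after byte 2 (0xA9): sum1=192, sum2=70
  after byte 3 (0xE8): sum1=169, sum2=239
  after byte 4 (0x17): sum1=192, sum2=176
  after byte 5 (0x24): sum1=228, sum2=149
Checksum = sum2·256 + sum1 = 149·256 + 228 = 38372 = 0x95E4.

95E4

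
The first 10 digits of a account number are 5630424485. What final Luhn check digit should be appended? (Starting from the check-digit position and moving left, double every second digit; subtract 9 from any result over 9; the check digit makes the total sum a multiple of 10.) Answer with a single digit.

Partial digits right→left: 5 8 4 4 2 4 0 3 6 5
Double every second digit counting from the check-digit position (so the 1st, 3rd, 5th, ... of the partial from the right).
  doubled (with −9 where >9): 1 8 4 0 3 → sum 16
  kept as-is: 8 4 4 3 5 → sum 24
Total = 16 + 24 = 40.
Check digit = (10 − (40 mod 10)) mod 10 = 0.

0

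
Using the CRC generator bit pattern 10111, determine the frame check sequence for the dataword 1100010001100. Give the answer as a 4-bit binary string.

1011

Append 4 zeros: 11000100011000000. Divide by 10111 (XOR where the leading bit is 1):
  pos 0: 11000 XOR 10111 = 01111
  pos 1: 11111 XOR 10111 = 01000
  pos 2: 10000 XOR 10111 = 00111
  pos 4: 11100 XOR 10111 = 01011
  pos 5: 10111 XOR 10111 = 00000
  pos 10: 10000 XOR 10111 = 00111
  pos 12: 11100 XOR 10111 = 01011
Remainder (last 4 bits) = 1011. This is the CRC / FCS.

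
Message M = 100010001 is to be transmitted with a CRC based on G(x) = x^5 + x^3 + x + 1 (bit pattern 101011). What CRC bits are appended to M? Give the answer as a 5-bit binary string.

Append 5 zeros: 10001000100000. Divide by 101011 (XOR where the leading bit is 1):
  pos 0: 100010 XOR 101011 = 001001
  pos 2: 100100 XOR 101011 = 001111
  pos 4: 111110 XOR 101011 = 010101
  pos 5: 101010 XOR 101011 = 000001
Remainder (last 5 bits) = 01000. This is the CRC / FCS.

01000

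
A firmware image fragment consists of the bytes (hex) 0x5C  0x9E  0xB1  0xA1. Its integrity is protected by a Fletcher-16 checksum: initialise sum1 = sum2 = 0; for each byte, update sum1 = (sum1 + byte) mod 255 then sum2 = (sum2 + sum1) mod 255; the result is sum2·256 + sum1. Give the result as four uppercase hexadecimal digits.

Running sums (mod 255):
  after byte 0 (0x5C): sum1=92, sum2=92
  after byte 1 (0x9E): sum1=250, sum2=87
  after byte 2 (0xB1): sum1=172, sum2=4
  after byte 3 (0xA1): sum1=78, sum2=82
Checksum = sum2·256 + sum1 = 82·256 + 78 = 21070 = 0x524E.

524E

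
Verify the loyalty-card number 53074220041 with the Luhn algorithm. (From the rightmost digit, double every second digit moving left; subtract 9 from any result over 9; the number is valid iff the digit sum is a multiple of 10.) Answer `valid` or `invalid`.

From the right, keep odd positions and double even positions (subtract 9 from any doubled value over 9):
  doubled (positions 2,4,...): 8 0 4 5 6 → sum 23
  kept (positions 1,3,...): 1 0 2 4 0 5 → sum 12
Total = 35.
35 mod 10 = 5, so the number is invalid.

invalid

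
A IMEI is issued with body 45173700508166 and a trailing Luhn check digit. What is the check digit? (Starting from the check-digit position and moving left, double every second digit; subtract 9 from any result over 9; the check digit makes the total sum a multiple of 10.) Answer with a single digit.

Partial digits right→left: 6 6 1 8 0 5 0 0 7 3 7 1 5 4
Double every second digit counting from the check-digit position (so the 1st, 3rd, 5th, ... of the partial from the right).
  doubled (with −9 where >9): 3 2 0 0 5 5 1 → sum 16
  kept as-is: 6 8 5 0 3 1 4 → sum 27
Total = 16 + 27 = 43.
Check digit = (10 − (43 mod 10)) mod 10 = 7.

7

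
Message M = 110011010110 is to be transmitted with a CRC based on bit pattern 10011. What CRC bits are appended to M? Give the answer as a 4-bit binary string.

1110

Append 4 zeros: 1100110101100000. Divide by 10011 (XOR where the leading bit is 1):
  pos 0: 11001 XOR 10011 = 01010
  pos 1: 10101 XOR 10011 = 00110
  pos 3: 11001 XOR 10011 = 01010
  pos 4: 10100 XOR 10011 = 00111
  pos 6: 11111 XOR 10011 = 01100
  pos 7: 11000 XOR 10011 = 01011
  pos 8: 10110 XOR 10011 = 00101
  pos 10: 10100 XOR 10011 = 00111
Remainder (last 4 bits) = 1110. This is the CRC / FCS.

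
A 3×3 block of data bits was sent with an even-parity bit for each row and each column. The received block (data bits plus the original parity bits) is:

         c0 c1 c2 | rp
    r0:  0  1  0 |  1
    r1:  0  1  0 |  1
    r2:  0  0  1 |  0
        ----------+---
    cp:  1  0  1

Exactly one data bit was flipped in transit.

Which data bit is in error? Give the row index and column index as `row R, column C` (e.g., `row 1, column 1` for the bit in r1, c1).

Recompute each row's even parity and compare to rp:
  r0: data parity 1, sent rp 1 → ok
  r1: data parity 1, sent rp 1 → ok
  r2: data parity 1, sent rp 0 → mismatch
Recompute each column's even parity and compare to cp:
  c0: data parity 0, sent cp 1 → mismatch
  c1: data parity 0, sent cp 0 → ok
  c2: data parity 1, sent cp 1 → ok
Exactly one row (r2) and one column (c0) fail → the flipped bit is at their intersection.

row 2, column 0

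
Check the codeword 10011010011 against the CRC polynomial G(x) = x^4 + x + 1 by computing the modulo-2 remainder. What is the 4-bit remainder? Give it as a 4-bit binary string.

Modulo-2 division of 10011010011 by 10011:
  pos 0: 10011 XOR 10011 = 00000
  pos 6: 10011 XOR 10011 = 00000
Remainder = 0000 (zero — the frame passes the CRC check).

0000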